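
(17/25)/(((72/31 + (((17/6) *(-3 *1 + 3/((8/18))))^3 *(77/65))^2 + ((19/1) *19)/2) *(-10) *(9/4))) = -46694662144/3119669140931611875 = -0.00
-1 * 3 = -3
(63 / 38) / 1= 63 / 38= 1.66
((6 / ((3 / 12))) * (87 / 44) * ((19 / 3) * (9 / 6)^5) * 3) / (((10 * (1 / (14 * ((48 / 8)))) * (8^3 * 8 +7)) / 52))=328975101 / 451330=728.90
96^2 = 9216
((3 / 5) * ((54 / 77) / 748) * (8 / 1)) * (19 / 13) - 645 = -644.99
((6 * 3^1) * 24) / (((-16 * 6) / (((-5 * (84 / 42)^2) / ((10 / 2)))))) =18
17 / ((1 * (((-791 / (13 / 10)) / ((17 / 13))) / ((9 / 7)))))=-2601 / 55370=-0.05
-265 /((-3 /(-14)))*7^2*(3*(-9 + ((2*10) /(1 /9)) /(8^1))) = -2454165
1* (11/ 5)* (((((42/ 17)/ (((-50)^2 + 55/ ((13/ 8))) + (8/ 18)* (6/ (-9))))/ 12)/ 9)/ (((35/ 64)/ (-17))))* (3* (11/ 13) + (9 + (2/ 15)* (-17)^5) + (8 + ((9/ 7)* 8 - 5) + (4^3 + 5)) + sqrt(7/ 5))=22729159552/ 194529125 - 3432* sqrt(35)/ 27789875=116.84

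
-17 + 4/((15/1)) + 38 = 319/15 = 21.27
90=90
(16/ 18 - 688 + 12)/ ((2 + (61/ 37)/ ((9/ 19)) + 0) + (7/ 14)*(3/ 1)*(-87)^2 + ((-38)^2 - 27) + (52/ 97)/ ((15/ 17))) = -31152520/ 589566529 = -0.05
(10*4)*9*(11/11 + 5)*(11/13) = 23760/13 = 1827.69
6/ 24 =0.25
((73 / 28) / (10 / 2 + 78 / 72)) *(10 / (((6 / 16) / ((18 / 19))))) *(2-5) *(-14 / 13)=8640 / 247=34.98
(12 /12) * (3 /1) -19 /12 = 17 /12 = 1.42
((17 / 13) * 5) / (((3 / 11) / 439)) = 410465 / 39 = 10524.74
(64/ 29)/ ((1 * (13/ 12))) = 768/ 377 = 2.04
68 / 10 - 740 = -3666 / 5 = -733.20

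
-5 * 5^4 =-3125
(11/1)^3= 1331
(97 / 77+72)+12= 6565 / 77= 85.26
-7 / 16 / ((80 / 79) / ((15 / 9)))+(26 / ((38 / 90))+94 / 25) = 23572973 / 364800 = 64.62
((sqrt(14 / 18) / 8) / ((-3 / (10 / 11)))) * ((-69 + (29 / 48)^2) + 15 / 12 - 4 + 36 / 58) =23640935 * sqrt(7) / 26459136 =2.36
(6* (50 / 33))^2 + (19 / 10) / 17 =1702299 / 20570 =82.76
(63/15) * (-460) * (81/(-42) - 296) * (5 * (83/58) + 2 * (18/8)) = 194552124/29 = 6708693.93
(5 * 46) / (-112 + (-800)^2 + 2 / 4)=460 / 1279777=0.00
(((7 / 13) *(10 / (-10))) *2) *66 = -924 / 13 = -71.08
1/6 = 0.17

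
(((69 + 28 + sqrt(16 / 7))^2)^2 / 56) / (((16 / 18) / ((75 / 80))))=862685505 * sqrt(7) / 21952 + 586474812855 / 351232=1773739.39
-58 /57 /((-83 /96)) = 1856 /1577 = 1.18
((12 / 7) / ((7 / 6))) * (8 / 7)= 1.68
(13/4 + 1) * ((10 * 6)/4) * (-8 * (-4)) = 2040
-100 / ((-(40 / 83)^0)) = 100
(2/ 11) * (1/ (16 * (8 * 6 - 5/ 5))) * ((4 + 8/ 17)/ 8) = 19/ 140624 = 0.00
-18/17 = -1.06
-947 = -947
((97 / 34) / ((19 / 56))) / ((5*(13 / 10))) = 1.29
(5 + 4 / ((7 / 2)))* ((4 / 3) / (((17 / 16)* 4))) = 688 / 357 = 1.93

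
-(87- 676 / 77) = -6023 / 77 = -78.22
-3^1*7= -21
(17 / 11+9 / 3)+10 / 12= 355 / 66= 5.38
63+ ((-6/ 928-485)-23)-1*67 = -237571/ 464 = -512.01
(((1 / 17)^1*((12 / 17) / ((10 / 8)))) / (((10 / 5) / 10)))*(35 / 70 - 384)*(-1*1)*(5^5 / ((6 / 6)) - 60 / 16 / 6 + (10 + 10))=57881655 / 289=200282.54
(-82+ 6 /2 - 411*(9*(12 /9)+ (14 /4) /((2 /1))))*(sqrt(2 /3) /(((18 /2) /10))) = -114605*sqrt(6) /54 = -5198.59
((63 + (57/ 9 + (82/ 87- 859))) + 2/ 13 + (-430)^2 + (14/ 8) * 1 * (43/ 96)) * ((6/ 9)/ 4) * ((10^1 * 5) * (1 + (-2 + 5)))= 666338923325/ 108576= 6137073.79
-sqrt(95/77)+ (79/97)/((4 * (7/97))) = 79/28- sqrt(7315)/77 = 1.71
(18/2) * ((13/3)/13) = 3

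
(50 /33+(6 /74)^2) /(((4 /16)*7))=39284 /45177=0.87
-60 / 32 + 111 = 109.12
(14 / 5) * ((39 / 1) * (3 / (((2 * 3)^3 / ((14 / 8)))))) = 637 / 240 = 2.65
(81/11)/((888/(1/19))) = 27/61864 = 0.00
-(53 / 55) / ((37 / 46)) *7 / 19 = -0.44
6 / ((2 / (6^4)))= 3888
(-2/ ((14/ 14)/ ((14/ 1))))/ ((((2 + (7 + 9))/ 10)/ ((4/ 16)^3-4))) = 2975/ 48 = 61.98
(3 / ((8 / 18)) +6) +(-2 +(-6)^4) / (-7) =-4819 / 28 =-172.11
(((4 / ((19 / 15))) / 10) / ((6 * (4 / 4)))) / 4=1 / 76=0.01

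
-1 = -1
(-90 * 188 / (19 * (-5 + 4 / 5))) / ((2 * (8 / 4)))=7050 / 133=53.01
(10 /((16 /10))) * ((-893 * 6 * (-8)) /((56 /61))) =4085475 /14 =291819.64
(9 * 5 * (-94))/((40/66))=-13959/2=-6979.50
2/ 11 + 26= 288/ 11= 26.18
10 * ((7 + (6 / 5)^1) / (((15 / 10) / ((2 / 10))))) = 10.93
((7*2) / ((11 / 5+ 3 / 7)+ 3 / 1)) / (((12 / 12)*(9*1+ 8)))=490 / 3349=0.15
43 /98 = 0.44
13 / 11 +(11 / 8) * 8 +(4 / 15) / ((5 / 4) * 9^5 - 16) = 593313986 / 48704865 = 12.18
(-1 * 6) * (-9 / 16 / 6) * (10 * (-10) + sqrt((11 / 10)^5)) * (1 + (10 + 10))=-4725 / 4 + 22869 * sqrt(110) / 16000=-1166.26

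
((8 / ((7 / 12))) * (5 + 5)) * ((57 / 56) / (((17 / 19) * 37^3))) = 129960 / 42193949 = 0.00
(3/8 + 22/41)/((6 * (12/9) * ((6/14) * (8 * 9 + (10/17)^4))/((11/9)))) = 174809453/38795798016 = 0.00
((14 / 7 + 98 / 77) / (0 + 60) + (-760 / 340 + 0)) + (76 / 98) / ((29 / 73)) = -303729 / 1328635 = -0.23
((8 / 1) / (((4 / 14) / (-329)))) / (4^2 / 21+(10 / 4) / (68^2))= -1789044096 / 148073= -12082.18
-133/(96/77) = -10241/96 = -106.68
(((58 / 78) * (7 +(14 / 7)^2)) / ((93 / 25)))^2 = 63600625 / 13155129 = 4.83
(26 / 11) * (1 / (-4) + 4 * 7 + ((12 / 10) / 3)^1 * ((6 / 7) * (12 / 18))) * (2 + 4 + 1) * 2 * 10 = 101842 / 11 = 9258.36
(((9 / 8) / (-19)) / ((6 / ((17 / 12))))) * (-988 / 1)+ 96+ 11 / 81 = 109.95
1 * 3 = 3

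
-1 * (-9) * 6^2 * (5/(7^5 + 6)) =1620/16813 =0.10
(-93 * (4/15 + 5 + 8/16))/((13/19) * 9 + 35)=-101897/7820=-13.03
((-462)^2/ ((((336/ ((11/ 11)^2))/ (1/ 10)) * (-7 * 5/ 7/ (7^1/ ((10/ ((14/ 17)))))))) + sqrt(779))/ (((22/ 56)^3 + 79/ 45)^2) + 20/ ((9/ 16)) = 975827865600 * sqrt(779)/ 3218805574609 + 82084040802055232/ 2462386264575885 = 41.80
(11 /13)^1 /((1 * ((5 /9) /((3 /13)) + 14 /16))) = 2376 /9217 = 0.26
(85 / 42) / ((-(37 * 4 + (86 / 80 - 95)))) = -0.04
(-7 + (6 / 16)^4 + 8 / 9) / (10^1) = -224551 / 368640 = -0.61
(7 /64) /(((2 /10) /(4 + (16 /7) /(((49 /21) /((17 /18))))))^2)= 819025 /12348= 66.33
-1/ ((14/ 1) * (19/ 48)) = -0.18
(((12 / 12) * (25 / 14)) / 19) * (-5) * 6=-375 / 133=-2.82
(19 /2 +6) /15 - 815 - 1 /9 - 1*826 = -147607 /90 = -1640.08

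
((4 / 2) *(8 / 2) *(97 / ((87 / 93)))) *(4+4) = 192448 / 29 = 6636.14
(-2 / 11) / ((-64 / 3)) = 3 / 352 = 0.01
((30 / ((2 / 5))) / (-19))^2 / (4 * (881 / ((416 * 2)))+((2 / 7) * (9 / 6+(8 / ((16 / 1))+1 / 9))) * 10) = 73710000 / 48570023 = 1.52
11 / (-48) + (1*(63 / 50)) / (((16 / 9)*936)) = -57011 / 249600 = -0.23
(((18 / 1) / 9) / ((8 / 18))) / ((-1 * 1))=-9 / 2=-4.50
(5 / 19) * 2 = 10 / 19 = 0.53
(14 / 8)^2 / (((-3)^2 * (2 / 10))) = 245 / 144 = 1.70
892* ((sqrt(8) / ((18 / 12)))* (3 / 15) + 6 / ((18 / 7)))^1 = 3568* sqrt(2) / 15 + 6244 / 3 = 2417.73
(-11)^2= 121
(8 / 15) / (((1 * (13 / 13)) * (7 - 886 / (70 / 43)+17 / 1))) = -56 / 54627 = -0.00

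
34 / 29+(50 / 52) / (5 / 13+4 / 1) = 4601 / 3306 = 1.39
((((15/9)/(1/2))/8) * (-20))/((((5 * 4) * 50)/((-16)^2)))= -32/15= -2.13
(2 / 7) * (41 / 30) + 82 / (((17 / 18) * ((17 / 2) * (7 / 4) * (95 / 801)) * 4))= 1045541 / 82365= 12.69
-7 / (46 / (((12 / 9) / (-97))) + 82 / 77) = 1078 / 515197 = 0.00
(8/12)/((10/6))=2/5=0.40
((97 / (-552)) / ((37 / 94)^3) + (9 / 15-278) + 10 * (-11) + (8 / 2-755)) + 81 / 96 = -637743162473 / 559209120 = -1140.44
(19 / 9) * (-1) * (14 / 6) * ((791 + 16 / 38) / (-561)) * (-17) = -9569 / 81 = -118.14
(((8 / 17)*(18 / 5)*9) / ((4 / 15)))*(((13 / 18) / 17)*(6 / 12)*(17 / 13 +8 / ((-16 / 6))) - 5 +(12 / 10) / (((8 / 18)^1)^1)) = -192996 / 1445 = -133.56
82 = 82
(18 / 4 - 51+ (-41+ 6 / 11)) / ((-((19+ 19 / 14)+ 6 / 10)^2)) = 4686850 / 23672979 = 0.20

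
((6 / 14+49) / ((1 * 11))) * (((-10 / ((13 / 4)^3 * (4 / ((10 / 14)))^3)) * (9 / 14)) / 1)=-1946250 / 406174769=-0.00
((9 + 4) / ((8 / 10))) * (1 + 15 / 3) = 195 / 2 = 97.50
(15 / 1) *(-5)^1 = -75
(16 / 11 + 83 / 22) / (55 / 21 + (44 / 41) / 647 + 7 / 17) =1089065985 / 631794284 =1.72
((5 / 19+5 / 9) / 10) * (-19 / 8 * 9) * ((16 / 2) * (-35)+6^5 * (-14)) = 191002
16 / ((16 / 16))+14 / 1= 30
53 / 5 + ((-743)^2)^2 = 1523790492058 / 5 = 304758098411.60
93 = 93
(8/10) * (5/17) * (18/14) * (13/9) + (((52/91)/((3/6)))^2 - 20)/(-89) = 0.65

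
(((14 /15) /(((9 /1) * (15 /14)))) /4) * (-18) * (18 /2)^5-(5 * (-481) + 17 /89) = -51874342 /2225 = -23314.31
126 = 126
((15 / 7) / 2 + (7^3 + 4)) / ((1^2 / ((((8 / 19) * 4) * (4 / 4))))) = 77968 / 133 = 586.23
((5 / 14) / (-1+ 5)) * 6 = 15 / 28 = 0.54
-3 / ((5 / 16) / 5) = -48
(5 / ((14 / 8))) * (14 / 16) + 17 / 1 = 39 / 2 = 19.50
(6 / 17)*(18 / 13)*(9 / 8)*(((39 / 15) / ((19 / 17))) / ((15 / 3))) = 243 / 950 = 0.26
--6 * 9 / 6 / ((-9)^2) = 1 / 9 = 0.11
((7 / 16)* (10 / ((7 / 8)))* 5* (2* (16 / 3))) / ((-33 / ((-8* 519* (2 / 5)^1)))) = 13420.61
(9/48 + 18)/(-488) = -0.04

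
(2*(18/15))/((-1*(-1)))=12/5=2.40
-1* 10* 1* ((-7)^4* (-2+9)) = -168070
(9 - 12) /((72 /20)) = -5 /6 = -0.83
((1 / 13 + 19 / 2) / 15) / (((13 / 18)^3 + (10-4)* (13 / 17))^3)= 40443376533486336 / 7752777087354398125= 0.01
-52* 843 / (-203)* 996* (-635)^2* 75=1320380101170000 / 203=6504335473743.84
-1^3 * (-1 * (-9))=-9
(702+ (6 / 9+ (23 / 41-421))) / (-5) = -34714 / 615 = -56.45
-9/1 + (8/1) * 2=7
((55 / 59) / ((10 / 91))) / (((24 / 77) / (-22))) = -598.76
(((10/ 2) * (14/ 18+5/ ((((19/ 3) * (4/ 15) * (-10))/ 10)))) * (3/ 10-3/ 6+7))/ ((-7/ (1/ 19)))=25381/ 45486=0.56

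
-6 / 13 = -0.46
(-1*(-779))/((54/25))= 360.65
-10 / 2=-5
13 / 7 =1.86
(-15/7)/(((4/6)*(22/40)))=-450/77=-5.84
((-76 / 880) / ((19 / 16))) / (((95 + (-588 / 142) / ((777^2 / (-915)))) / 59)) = -22938964 / 507898325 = -0.05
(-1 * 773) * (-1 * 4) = 3092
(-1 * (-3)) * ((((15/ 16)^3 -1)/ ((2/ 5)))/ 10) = -2163/ 16384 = -0.13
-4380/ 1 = -4380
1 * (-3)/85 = -0.04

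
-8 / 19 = -0.42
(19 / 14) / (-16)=-19 / 224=-0.08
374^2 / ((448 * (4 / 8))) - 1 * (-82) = 39561 / 56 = 706.45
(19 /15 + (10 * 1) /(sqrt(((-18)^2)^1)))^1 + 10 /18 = 107 /45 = 2.38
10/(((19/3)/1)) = 30/19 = 1.58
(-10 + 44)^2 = 1156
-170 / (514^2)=-85 / 132098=-0.00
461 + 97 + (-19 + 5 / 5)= 540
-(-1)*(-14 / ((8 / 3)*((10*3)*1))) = -7 / 40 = -0.18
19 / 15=1.27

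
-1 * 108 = -108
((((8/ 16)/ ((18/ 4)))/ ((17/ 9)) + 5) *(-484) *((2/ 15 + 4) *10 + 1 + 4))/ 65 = -5785736/ 3315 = -1745.32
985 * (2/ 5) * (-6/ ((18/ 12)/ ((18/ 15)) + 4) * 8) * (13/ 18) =-163904/ 63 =-2601.65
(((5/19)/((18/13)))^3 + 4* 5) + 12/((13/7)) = 26.47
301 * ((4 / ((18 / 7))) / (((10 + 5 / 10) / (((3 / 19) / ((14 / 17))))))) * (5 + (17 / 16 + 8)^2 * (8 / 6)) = 16071035 / 16416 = 978.99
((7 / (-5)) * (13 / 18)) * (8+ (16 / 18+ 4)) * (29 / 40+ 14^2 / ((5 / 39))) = -161456659 / 8100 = -19932.92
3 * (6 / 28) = 9 / 14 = 0.64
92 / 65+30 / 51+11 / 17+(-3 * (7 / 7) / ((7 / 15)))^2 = 2381146 / 54145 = 43.98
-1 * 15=-15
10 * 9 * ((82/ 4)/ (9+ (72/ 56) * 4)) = 1435/ 11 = 130.45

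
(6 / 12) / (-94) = -0.01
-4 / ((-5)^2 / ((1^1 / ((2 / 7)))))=-14 / 25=-0.56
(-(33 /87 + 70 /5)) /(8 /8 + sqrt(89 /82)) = 34194 /203-417 * sqrt(7298) /203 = -7.04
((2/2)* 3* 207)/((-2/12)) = -3726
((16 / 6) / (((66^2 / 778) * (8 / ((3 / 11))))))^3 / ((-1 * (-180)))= 58863869 / 2475279168104160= 0.00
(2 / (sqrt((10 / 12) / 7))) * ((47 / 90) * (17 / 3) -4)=-6.03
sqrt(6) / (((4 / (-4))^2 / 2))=2 *sqrt(6)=4.90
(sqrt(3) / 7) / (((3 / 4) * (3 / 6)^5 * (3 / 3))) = 128 * sqrt(3) / 21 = 10.56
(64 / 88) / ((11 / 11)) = 8 / 11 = 0.73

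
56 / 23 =2.43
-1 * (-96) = 96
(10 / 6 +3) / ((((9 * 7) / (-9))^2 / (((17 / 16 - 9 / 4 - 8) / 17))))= -7 / 136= -0.05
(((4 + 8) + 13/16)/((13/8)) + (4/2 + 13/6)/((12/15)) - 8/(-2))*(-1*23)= -122659/312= -393.14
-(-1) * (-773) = -773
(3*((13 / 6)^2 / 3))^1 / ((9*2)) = 169 / 648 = 0.26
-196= -196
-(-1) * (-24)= -24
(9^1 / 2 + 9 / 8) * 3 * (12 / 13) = 405 / 26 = 15.58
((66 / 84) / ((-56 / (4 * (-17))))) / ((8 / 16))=187 / 98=1.91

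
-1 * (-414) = 414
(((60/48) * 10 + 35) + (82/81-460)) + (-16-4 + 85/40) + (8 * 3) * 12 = -91603/648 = -141.36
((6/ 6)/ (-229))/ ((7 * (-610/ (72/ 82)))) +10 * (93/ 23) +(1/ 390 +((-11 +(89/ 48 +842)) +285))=111077542835411/ 95897743760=1158.29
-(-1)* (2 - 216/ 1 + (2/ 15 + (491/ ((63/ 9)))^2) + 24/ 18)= 3460003/ 735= 4707.49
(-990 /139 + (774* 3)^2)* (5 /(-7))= -535316490 /139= -3851197.77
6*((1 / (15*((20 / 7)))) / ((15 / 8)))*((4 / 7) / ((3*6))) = 8 / 3375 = 0.00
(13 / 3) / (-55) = -13 / 165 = -0.08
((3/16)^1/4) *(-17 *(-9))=459/64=7.17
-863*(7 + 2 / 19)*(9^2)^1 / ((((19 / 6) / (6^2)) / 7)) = -14268600360 / 361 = -39525208.75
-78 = -78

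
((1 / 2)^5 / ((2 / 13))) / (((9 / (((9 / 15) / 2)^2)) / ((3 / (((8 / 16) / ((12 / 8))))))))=117 / 6400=0.02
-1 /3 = -0.33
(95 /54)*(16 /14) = 2.01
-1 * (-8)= 8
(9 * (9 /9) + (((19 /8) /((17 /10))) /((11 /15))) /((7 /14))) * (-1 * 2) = -4791 /187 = -25.62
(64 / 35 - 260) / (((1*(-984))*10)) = 753 / 28700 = 0.03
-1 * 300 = -300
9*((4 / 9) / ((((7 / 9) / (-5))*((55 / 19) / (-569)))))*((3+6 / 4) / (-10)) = -2274.52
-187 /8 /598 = -187 /4784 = -0.04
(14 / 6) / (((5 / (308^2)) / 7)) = 4648336 / 15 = 309889.07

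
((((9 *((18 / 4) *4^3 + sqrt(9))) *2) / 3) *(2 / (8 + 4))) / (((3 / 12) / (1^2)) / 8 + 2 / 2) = 3104 / 11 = 282.18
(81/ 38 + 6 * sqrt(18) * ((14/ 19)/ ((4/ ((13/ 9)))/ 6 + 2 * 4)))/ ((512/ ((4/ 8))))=81/ 38912 + 819 * sqrt(2)/ 535040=0.00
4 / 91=0.04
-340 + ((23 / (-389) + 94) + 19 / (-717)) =-68636480 / 278913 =-246.09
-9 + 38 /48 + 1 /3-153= -1287 /8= -160.88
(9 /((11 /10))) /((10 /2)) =18 /11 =1.64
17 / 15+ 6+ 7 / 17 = 1924 / 255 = 7.55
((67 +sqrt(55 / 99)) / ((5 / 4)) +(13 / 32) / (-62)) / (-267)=-531647 / 2648640-4 * sqrt(5) / 4005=-0.20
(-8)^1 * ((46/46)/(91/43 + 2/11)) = -3784/1087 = -3.48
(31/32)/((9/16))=31/18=1.72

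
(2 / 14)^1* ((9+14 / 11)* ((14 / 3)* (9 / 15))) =226 / 55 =4.11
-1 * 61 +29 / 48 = -2899 / 48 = -60.40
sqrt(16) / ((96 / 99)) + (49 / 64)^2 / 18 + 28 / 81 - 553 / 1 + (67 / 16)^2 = -530.96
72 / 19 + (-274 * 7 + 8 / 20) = -181812 / 95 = -1913.81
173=173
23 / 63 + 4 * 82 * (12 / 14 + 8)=183047 / 63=2905.51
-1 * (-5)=5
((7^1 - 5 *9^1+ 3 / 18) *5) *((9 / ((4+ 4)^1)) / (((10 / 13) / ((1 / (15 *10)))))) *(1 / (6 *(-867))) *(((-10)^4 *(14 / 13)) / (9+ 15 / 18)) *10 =198625 / 51153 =3.88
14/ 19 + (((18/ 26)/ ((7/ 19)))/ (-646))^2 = 134021243/ 181883884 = 0.74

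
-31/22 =-1.41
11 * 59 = 649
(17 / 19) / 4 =17 / 76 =0.22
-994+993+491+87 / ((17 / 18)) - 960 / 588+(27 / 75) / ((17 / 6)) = 12091246 / 20825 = 580.61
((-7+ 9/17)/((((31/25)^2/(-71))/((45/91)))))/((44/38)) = 189703125/1486667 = 127.60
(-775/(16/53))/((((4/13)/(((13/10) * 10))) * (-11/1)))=6941675/704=9860.33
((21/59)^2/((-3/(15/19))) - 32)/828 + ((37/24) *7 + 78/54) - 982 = -969.80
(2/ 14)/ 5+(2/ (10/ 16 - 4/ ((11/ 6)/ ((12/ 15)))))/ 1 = -30307/ 17255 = -1.76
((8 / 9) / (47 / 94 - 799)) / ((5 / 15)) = -16 / 4791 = -0.00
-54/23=-2.35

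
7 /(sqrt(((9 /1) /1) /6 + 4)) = 7*sqrt(22) /11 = 2.98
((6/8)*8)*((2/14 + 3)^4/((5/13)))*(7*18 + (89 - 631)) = -7601138688/12005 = -633164.41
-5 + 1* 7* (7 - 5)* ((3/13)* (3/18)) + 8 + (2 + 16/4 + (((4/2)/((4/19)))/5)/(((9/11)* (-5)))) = 53083/5850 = 9.07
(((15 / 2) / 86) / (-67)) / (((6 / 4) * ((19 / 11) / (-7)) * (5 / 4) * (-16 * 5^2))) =-77 / 10947800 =-0.00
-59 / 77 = -0.77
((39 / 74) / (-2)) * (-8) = 78 / 37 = 2.11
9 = 9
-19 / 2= -9.50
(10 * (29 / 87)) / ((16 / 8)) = 5 / 3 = 1.67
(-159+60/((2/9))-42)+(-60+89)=98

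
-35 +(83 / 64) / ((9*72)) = -35.00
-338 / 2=-169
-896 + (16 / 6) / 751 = -2018680 / 2253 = -896.00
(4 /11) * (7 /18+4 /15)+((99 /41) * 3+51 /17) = 212738 /20295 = 10.48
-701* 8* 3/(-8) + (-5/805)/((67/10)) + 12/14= 22694297/10787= 2103.86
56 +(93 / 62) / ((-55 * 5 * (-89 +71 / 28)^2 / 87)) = 10029223232 / 179093475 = 56.00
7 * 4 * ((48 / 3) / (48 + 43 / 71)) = 9.22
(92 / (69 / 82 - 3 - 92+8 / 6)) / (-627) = 7544 / 4772515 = 0.00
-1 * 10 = -10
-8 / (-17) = 8 / 17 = 0.47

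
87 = 87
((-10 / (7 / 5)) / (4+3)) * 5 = -250 / 49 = -5.10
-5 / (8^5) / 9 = -5 / 294912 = -0.00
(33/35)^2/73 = 1089/89425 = 0.01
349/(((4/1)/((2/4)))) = 349/8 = 43.62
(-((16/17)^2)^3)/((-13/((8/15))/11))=1476395008/4706825955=0.31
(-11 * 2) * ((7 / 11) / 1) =-14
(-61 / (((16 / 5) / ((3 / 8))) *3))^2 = 93025 / 16384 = 5.68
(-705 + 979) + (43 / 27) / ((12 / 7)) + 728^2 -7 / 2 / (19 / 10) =3264262627 / 6156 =530257.09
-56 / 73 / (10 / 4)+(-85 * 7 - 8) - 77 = -248312 / 365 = -680.31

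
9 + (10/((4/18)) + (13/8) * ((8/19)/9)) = 9247/171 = 54.08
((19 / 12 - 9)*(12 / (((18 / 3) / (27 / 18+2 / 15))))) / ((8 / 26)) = -56693 / 720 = -78.74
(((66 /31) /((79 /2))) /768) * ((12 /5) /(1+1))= 33 /391840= 0.00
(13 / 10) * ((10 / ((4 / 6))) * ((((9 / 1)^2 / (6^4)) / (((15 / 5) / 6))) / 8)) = 39 / 128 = 0.30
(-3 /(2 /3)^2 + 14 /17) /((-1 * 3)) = 403 /204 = 1.98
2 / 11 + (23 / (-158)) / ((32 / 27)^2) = 139147 / 1779712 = 0.08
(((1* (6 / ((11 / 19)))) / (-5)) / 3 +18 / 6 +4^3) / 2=3647 / 110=33.15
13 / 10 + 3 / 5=19 / 10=1.90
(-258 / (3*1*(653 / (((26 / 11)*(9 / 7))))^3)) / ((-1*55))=1101909744 / 6991565148592255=0.00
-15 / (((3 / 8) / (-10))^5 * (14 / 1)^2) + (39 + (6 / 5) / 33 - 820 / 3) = 225228854143 / 218295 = 1031763.69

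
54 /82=27 /41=0.66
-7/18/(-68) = 7/1224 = 0.01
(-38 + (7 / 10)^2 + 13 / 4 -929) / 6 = -48163 / 300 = -160.54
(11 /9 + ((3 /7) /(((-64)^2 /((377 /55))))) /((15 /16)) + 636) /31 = 2826211393 /137491200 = 20.56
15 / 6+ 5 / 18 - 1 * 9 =-6.22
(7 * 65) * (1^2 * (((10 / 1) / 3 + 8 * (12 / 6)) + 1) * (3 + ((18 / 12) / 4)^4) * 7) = 801037055 / 4096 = 195565.69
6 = 6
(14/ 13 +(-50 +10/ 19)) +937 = 219485/ 247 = 888.60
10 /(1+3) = 5 /2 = 2.50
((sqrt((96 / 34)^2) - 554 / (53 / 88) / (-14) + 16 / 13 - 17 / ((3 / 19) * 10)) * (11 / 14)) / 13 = 1596124937 / 447670860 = 3.57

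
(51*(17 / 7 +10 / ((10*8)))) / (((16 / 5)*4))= 36465 / 3584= 10.17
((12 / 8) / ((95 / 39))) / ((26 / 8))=18 / 95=0.19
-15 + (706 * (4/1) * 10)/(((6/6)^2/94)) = 2654545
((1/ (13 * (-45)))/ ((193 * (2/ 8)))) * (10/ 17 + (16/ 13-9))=2116/ 8317335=0.00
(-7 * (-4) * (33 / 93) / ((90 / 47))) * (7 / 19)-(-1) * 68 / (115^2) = 134372038 / 70105725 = 1.92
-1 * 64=-64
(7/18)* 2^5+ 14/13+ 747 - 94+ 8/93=2417785/3627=666.61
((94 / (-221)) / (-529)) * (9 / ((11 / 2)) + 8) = 9964 / 1285999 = 0.01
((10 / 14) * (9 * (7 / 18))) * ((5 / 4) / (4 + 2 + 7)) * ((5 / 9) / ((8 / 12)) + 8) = 1325 / 624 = 2.12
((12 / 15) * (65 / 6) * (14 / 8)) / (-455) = -1 / 30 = -0.03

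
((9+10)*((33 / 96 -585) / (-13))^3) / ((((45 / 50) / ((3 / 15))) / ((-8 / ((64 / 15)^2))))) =-3110608358043775 / 18429771776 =-168781.71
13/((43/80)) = 1040/43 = 24.19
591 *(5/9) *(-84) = -27580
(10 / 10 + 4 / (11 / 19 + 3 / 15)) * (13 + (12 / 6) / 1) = 3405 / 37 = 92.03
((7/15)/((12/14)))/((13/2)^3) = 196/98865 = 0.00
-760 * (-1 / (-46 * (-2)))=190 / 23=8.26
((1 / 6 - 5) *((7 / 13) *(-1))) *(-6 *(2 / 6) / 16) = -203 / 624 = -0.33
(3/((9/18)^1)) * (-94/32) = -141/8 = -17.62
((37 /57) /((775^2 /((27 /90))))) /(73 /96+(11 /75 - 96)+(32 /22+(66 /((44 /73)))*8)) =19536 /47140965234125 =0.00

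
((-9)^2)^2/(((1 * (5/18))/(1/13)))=118098/65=1816.89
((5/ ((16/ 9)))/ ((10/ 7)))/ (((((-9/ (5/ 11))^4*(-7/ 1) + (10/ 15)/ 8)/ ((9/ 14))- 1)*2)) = -1063125/ 1807458392416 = -0.00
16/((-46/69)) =-24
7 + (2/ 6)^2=64/ 9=7.11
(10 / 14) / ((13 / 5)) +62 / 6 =2896 / 273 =10.61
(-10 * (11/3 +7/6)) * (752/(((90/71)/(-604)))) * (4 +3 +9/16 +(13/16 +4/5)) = 21451477364/135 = 158899832.33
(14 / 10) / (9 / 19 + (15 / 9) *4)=399 / 2035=0.20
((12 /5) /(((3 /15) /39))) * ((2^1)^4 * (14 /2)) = 52416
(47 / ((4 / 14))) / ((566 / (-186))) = -30597 / 566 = -54.06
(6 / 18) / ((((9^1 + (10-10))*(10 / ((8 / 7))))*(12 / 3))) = 1 / 945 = 0.00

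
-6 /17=-0.35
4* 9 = 36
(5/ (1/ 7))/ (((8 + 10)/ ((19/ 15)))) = 133/ 54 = 2.46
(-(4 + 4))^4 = 4096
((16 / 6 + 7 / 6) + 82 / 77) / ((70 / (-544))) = -307768 / 8085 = -38.07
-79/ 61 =-1.30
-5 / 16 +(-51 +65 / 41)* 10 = -324365 / 656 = -494.46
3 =3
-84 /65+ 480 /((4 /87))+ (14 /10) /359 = 48717467 /4667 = 10438.71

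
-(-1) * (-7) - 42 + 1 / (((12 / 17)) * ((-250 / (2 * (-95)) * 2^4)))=-234877 / 4800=-48.93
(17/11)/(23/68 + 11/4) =0.50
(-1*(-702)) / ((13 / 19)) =1026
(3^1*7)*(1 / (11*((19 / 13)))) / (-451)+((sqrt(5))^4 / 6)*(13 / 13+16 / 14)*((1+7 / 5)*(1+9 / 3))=56553489 / 659813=85.71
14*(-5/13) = -70/13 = -5.38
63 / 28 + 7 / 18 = 95 / 36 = 2.64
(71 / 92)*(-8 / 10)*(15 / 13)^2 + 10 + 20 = 113415 / 3887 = 29.18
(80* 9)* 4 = 2880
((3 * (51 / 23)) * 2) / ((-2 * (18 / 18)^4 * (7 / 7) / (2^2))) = -612 / 23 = -26.61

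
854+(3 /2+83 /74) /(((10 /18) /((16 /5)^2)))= 4173238 /4625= 902.32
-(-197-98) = 295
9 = 9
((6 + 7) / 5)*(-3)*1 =-39 / 5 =-7.80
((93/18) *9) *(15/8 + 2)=2883/16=180.19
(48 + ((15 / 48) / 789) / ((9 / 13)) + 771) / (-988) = -376727 / 454464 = -0.83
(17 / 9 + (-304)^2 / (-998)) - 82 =-775651 / 4491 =-172.71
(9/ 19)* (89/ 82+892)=423.04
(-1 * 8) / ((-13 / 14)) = 112 / 13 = 8.62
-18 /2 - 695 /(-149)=-4.34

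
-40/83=-0.48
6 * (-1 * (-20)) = 120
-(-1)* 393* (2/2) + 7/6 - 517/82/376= 775687/1968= 394.15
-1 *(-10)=10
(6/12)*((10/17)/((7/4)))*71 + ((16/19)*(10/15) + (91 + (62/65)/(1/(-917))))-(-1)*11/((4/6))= -665471699/881790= -754.68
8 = 8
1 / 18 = 0.06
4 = 4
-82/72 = -41/36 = -1.14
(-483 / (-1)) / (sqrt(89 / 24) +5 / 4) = -28980 / 103 +1932* sqrt(534) / 103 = 152.09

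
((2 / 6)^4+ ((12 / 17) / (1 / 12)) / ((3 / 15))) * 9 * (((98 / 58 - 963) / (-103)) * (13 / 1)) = 21142145518 / 457011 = 46261.79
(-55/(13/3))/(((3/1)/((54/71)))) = -2970/923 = -3.22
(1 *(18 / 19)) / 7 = 18 / 133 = 0.14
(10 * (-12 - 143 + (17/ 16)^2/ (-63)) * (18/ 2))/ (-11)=12500645/ 9856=1268.33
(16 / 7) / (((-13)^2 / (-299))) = -368 / 91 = -4.04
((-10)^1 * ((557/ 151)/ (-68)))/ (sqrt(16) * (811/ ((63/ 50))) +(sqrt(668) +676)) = 8982769635/ 53824180432342 - 11053665 * sqrt(167)/ 107648360864684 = 0.00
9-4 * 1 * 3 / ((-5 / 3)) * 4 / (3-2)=189 / 5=37.80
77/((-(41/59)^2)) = -268037/1681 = -159.45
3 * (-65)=-195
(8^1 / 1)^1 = 8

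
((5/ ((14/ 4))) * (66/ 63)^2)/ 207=4840/ 639009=0.01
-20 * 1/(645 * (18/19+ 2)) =-0.01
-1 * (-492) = 492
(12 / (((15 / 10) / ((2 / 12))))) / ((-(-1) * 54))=2 / 81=0.02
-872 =-872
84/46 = 42/23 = 1.83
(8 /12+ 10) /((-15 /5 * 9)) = -32 /81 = -0.40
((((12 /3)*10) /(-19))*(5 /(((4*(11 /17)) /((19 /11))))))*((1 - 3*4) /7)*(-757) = -643450 /77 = -8356.49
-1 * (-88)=88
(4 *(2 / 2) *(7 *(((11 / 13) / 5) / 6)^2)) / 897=847 / 34108425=0.00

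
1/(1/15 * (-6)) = -5/2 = -2.50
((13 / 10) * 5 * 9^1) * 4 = 234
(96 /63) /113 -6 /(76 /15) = -105569 /90174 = -1.17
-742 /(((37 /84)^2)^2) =-36942054912 /1874161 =-19711.25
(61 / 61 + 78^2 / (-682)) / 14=-2701 / 4774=-0.57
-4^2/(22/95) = -760/11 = -69.09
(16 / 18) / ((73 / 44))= 352 / 657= 0.54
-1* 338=-338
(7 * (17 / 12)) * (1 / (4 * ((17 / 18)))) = 21 / 8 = 2.62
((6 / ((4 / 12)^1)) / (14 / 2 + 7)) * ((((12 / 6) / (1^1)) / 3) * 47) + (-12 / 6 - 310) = -1902 / 7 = -271.71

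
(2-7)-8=-13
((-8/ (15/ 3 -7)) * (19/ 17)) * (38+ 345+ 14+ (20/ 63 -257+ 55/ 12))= 647.79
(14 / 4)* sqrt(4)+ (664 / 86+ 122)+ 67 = 8760 / 43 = 203.72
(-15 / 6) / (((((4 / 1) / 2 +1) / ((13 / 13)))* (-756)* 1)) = 5 / 4536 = 0.00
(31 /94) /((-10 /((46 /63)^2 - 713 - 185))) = 55211713 /1865430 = 29.60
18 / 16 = 9 / 8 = 1.12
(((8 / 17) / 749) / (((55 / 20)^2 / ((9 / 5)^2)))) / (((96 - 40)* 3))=0.00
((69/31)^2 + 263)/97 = 257504/93217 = 2.76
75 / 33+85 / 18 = 1385 / 198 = 6.99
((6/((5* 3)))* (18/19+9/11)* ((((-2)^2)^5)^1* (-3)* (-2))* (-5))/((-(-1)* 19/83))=-376344576/3971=-94773.25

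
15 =15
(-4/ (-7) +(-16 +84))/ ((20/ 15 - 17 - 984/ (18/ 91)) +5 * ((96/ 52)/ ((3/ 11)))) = -18720/ 1353121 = -0.01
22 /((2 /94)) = 1034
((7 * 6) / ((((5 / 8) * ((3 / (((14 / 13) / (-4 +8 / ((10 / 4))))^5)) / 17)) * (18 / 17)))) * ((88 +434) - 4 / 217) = -171930515378125 / 207181494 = -829854.60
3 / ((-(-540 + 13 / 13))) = 3 / 539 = 0.01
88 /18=44 /9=4.89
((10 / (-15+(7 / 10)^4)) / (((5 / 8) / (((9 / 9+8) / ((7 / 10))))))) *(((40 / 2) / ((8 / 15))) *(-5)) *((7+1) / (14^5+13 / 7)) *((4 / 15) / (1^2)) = 640000000 / 61741990091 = 0.01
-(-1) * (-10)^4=10000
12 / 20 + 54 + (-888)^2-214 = 788384.60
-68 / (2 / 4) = -136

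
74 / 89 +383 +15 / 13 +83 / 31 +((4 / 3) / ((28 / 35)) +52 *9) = 92249500 / 107601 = 857.33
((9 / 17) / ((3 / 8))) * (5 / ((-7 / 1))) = -120 / 119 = -1.01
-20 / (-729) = 20 / 729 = 0.03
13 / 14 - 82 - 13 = -1317 / 14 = -94.07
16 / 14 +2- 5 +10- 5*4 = -83 / 7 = -11.86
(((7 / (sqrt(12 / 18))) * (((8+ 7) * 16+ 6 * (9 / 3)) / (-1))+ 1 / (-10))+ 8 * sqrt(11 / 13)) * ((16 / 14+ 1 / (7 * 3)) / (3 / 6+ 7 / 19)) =-40850 * sqrt(6) / 33 -95 / 693+ 7600 * sqrt(143) / 9009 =-3022.22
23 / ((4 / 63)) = 362.25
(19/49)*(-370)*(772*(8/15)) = -8683456/147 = -59071.13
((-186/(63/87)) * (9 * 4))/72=-899/7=-128.43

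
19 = 19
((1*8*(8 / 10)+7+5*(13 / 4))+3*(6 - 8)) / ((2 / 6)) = 1419 / 20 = 70.95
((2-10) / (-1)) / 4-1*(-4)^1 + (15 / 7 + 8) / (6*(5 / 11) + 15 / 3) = 4351 / 595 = 7.31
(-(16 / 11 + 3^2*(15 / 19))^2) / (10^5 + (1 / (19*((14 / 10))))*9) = -22403647 / 30576803455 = -0.00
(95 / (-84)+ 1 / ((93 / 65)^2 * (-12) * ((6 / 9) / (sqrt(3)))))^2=401375 * sqrt(3) / 2906064+ 100892004925 / 78196370112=1.53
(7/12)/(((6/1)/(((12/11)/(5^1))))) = 7/330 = 0.02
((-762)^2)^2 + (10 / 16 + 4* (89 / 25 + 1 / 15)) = 202288472850679 / 600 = 337147454751.13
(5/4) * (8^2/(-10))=-8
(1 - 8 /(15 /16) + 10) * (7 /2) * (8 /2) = 518 /15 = 34.53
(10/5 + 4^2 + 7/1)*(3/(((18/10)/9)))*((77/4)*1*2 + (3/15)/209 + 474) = 80334525/418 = 192187.86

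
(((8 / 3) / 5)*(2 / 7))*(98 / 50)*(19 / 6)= 1064 / 1125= 0.95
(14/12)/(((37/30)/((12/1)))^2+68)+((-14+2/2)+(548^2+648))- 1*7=378923665244/1259167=300932.02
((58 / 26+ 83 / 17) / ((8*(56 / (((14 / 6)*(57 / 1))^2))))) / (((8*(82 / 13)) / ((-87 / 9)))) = -53.80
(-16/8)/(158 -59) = -2/99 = -0.02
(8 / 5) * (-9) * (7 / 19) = -504 / 95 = -5.31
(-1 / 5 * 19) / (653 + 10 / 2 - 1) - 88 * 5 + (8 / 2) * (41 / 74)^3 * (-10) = -446.81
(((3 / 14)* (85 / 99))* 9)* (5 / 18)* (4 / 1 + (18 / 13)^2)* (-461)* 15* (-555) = 135922968750 / 13013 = 10445167.81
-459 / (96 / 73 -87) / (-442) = -219 / 18070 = -0.01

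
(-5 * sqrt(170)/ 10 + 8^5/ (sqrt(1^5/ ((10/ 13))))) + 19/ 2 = -sqrt(170)/ 2 + 19/ 2 + 32768 * sqrt(130)/ 13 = 28742.42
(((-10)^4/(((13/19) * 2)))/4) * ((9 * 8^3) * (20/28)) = 547200000/91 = 6013186.81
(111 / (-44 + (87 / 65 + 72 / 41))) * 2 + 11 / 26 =-14183237 / 2834338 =-5.00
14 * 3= 42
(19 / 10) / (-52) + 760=395181 / 520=759.96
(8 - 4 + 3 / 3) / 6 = 5 / 6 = 0.83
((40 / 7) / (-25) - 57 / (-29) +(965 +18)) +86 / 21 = 430142 / 435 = 988.83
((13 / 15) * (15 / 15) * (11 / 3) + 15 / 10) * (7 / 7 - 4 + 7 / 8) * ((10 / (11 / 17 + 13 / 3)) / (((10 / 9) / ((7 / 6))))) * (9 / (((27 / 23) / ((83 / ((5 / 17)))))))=-27639668399 / 609600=-45340.66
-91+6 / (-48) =-729 / 8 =-91.12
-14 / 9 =-1.56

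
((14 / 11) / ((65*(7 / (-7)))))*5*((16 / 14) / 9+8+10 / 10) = -1150 / 1287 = -0.89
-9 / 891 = -1 / 99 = -0.01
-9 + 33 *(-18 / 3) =-207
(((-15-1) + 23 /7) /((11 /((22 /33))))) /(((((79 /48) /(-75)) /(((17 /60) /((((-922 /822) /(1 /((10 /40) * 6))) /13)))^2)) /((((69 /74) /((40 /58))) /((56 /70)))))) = 54417867923627 /191329255964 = 284.42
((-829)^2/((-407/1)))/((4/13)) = -8934133/1628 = -5487.80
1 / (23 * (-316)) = -1 / 7268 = -0.00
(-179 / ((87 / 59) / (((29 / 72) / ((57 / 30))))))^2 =2788368025 / 4210704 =662.21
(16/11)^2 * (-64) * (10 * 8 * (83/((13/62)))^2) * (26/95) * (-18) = 249909051654144/29887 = 8361797826.95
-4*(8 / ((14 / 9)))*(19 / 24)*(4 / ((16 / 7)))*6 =-171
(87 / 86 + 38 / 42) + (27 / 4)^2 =685975 / 14448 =47.48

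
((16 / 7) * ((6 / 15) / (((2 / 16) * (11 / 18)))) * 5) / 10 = 2304 / 385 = 5.98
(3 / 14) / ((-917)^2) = 0.00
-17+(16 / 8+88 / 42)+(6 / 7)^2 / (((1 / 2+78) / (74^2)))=38.35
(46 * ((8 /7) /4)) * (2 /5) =184 /35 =5.26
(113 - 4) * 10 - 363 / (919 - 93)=899977 / 826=1089.56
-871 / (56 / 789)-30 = -688899 / 56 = -12301.77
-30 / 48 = -5 / 8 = -0.62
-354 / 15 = -118 / 5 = -23.60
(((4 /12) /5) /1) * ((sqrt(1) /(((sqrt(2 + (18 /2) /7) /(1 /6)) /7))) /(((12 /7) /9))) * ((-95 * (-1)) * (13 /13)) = 931 * sqrt(161) /552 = 21.40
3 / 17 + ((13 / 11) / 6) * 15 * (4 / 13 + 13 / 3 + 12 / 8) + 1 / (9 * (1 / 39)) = 16945 / 748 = 22.65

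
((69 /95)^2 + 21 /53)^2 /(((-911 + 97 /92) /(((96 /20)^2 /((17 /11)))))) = -0.01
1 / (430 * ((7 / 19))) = 19 / 3010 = 0.01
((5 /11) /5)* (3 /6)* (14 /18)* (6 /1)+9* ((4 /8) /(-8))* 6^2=-2645 /132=-20.04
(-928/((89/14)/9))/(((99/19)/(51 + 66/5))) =-79238208/4895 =-16187.58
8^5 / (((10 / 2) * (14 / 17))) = 7957.94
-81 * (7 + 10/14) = -4374/7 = -624.86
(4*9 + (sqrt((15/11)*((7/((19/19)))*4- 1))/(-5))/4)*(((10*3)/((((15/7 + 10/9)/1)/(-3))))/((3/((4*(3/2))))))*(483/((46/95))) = -81443880/41 + 2036097*sqrt(55)/902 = -1969695.41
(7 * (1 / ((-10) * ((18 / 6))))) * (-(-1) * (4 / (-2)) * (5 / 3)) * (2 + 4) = 14 / 3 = 4.67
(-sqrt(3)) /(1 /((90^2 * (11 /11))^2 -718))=-65609282 * sqrt(3)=-113638609.87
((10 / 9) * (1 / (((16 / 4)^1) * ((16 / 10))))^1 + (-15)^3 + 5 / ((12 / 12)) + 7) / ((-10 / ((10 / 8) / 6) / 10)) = 2421235 / 3456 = 700.59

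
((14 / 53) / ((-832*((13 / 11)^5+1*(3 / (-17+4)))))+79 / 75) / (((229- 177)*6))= 581895853729 / 172384069478400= 0.00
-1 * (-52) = 52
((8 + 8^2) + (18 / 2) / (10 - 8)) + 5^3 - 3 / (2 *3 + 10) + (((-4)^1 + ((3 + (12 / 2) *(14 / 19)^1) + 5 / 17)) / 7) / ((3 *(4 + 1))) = 7283961 / 36176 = 201.35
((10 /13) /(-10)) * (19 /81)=-19 /1053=-0.02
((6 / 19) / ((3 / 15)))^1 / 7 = 30 / 133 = 0.23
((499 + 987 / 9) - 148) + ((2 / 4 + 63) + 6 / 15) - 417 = 3227 / 30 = 107.57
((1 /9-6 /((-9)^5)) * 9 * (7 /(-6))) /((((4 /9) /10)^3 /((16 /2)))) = -1915375 /18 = -106409.72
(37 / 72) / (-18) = -37 / 1296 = -0.03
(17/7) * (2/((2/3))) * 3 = 153/7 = 21.86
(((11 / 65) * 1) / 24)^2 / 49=0.00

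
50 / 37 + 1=87 / 37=2.35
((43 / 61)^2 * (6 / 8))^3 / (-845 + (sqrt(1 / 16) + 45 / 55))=-1877444825553 / 30609696978352208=-0.00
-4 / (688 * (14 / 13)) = -13 / 2408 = -0.01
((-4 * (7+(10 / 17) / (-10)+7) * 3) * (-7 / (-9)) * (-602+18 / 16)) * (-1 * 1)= -2658271 / 34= -78184.44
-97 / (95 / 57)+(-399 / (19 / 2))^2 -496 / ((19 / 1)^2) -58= 2971799 / 1805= 1646.43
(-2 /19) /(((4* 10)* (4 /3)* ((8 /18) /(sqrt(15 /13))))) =-27* sqrt(195) /79040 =-0.00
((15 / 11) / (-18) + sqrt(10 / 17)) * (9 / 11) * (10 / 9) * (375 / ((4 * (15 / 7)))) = -4375 / 1452 + 875 * sqrt(170) / 374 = 27.49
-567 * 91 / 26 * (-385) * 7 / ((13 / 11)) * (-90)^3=-42887436322500 / 13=-3299033563269.23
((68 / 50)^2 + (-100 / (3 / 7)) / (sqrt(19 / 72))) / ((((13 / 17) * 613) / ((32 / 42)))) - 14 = -1463989318 / 104593125 - 54400 * sqrt(38) / 454233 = -14.74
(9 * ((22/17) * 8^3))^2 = 10277093376/289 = 35560876.73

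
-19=-19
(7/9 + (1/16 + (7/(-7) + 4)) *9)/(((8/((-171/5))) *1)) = -77539/640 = -121.15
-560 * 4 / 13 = -2240 / 13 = -172.31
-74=-74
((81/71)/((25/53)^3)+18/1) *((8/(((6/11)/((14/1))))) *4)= 26305489056/1109375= 23711.99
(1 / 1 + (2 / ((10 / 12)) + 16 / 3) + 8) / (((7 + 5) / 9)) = 251 / 20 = 12.55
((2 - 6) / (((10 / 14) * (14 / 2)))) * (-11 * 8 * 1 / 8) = 44 / 5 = 8.80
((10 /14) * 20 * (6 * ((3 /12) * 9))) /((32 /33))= 22275 /112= 198.88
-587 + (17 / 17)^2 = -586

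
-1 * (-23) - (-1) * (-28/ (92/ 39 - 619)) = 554219/ 24049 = 23.05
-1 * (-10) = 10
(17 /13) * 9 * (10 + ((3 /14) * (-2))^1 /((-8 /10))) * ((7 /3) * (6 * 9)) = 406215 /26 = 15623.65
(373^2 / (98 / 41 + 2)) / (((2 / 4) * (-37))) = -5704289 / 3330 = -1713.00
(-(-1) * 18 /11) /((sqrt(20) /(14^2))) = 1764 * sqrt(5) /55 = 71.72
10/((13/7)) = 70/13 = 5.38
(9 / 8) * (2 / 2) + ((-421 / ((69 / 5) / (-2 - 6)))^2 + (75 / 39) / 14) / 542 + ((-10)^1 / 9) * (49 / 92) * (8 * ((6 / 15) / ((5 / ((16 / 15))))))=7792697195197 / 70446612600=110.62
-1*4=-4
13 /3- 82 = -233 /3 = -77.67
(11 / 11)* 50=50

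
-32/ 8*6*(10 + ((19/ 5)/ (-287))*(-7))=-49656/ 205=-242.22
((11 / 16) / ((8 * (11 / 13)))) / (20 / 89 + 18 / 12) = 1157 / 19648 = 0.06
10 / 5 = 2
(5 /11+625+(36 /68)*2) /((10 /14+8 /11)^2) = 63148162 /209457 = 301.49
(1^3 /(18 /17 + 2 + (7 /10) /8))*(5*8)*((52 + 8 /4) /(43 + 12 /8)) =5875200 /380831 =15.43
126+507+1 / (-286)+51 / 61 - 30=10534463 / 17446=603.83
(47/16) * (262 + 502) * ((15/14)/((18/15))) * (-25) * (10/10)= -5610625/112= -50094.87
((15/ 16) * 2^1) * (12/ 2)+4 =61/ 4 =15.25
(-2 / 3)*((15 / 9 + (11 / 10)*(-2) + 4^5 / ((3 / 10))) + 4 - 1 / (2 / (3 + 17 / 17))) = -34148 / 15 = -2276.53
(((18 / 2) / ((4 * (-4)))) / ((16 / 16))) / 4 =-9 / 64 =-0.14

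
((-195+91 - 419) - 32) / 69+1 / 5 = -902 / 115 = -7.84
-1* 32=-32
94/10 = 9.40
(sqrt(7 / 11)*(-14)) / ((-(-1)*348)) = -7*sqrt(77) / 1914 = -0.03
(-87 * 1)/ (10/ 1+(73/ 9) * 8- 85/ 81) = -7047/ 5981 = -1.18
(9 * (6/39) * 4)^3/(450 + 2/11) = 513216/1359943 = 0.38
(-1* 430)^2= 184900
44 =44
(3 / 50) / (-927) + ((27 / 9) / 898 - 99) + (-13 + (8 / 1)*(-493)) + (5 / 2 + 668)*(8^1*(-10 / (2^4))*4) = -60581246287 / 3468525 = -17466.00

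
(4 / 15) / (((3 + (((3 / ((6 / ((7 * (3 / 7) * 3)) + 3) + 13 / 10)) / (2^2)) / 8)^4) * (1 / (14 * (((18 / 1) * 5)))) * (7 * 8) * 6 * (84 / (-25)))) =-201885450649600 / 2035005428661093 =-0.10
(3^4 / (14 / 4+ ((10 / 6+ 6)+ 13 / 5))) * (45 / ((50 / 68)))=148716 / 413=360.09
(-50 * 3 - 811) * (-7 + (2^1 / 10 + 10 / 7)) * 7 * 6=1084008 / 5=216801.60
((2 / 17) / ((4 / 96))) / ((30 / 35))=3.29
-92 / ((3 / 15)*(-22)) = 230 / 11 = 20.91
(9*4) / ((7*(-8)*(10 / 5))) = -9 / 28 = -0.32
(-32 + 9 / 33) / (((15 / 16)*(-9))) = 5584 / 1485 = 3.76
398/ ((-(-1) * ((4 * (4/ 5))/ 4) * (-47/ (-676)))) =7155.53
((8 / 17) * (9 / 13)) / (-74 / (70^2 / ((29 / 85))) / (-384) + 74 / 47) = 15918336000 / 76929871603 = 0.21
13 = 13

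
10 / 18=5 / 9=0.56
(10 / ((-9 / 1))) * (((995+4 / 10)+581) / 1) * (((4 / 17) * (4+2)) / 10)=-63056 / 255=-247.28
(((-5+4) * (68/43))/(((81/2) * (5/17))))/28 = -578/121905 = -0.00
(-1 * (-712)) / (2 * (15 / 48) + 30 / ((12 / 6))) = 5696 / 125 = 45.57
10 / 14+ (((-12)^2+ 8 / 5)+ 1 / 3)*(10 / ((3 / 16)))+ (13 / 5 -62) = 2433194 / 315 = 7724.43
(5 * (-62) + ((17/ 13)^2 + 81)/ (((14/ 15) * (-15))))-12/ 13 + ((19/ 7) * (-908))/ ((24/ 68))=-25906931/ 3549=-7299.78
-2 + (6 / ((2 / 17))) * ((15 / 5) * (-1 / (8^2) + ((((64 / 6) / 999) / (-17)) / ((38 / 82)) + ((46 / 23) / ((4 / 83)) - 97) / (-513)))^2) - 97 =-2451673817591423 / 25086902833152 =-97.73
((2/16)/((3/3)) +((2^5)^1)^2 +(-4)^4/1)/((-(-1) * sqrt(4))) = 10241/16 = 640.06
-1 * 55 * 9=-495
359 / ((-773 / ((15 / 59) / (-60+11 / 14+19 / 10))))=188475 / 91487642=0.00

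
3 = 3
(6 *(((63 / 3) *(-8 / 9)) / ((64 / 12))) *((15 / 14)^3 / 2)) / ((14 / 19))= -17.53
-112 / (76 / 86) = -2408 / 19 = -126.74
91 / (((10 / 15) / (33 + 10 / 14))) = 4602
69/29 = 2.38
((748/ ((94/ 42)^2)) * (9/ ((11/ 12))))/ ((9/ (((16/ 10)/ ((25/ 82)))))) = 236065536/ 276125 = 854.92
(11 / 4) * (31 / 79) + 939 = 297065 / 316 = 940.08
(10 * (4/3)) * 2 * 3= 80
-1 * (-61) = 61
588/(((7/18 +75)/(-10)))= -105840/1357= -78.00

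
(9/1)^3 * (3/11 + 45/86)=548937/946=580.27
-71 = -71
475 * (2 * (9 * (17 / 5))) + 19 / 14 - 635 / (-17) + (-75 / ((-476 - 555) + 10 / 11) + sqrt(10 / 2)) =sqrt(5) + 26166641771 / 898926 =29111.02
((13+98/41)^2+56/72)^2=12925578086656/228886641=56471.53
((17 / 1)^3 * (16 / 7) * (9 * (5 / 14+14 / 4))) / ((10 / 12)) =114610464 / 245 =467797.81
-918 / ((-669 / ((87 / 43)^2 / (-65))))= -2316114 / 26801255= -0.09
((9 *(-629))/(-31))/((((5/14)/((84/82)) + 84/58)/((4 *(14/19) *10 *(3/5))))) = 32434540992/18047549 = 1797.17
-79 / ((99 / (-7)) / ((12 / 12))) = 553 / 99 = 5.59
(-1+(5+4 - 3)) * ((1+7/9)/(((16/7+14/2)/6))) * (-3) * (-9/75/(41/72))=48384/13325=3.63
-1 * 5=-5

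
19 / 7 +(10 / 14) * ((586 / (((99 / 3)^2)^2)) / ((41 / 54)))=34221877 / 12605901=2.71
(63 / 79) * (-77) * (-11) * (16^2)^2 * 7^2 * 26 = 4455262715904 / 79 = 56395730581.06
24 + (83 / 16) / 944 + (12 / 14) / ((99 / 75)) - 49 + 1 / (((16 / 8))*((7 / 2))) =-24.20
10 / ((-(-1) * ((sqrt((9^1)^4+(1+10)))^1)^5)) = 5 * sqrt(1643) / 70963115312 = 0.00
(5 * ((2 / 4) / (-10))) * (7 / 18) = -0.10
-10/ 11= -0.91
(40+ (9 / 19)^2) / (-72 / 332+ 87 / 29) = 1205243 / 83391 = 14.45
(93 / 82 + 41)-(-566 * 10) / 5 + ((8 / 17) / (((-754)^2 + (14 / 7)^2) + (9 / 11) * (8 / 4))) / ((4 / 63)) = 5117881004493 / 4358855386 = 1174.13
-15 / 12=-5 / 4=-1.25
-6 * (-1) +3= 9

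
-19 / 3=-6.33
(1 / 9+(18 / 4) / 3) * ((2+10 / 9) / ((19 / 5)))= 2030 / 1539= 1.32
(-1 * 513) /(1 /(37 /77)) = -18981 /77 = -246.51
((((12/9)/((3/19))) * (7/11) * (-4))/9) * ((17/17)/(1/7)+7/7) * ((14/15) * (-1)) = 238336/13365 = 17.83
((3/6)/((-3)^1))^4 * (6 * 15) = 5/72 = 0.07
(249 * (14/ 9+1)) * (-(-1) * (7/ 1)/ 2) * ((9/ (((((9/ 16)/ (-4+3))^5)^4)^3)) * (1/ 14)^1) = 843227761665483921293628732229557861678666689783889147763536559566902788096/ 599003433304810403471059943169868346577158542512617035467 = 1407717743808651774.17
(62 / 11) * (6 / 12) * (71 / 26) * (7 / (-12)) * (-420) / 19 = 539245 / 5434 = 99.24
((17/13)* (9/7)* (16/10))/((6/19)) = 3876/455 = 8.52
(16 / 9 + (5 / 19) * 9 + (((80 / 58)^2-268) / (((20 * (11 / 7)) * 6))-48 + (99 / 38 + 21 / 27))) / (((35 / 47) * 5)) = -15569650238 / 1384180875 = -11.25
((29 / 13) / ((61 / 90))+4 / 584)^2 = 145811713609 / 13404545284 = 10.88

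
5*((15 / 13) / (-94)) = -75 / 1222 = -0.06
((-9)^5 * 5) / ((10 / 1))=-59049 / 2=-29524.50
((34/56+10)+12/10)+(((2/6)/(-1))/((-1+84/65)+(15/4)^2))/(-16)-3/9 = 71951951/6270180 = 11.48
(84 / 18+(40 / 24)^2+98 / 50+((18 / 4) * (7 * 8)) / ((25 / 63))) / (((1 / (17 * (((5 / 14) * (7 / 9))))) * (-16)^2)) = 11.89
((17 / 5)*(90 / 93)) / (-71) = -102 / 2201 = -0.05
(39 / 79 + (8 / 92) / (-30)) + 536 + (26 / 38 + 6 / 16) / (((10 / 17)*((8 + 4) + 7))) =84471914843 / 157424880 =536.59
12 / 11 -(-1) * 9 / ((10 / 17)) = 1803 / 110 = 16.39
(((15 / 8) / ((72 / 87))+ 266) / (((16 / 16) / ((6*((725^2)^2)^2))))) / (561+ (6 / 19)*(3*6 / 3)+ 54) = 24900189608523677215576171875 / 125024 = 199163277518905787813349.20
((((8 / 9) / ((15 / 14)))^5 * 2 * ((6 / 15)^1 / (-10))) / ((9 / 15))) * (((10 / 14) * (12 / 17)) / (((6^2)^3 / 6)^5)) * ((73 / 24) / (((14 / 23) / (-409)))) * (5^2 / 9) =235541873 / 44642947565657042557272000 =0.00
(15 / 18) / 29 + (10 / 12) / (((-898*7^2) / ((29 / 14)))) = 3075935 / 107188872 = 0.03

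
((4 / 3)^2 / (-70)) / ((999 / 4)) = -32 / 314685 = -0.00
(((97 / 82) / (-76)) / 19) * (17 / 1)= -1649 / 118408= -0.01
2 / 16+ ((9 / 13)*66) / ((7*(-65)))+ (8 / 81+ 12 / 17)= 54032011 / 65159640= 0.83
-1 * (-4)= 4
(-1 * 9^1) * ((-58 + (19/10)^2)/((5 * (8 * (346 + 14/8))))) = 48951/1391000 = 0.04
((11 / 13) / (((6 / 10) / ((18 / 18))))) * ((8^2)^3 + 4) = 369695.90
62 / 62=1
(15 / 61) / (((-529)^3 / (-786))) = 0.00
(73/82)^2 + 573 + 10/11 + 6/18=575.03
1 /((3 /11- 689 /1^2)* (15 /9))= -33 /37880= -0.00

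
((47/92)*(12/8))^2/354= 6627/3995008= 0.00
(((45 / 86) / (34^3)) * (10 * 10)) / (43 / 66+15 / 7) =259875 / 545470738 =0.00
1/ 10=0.10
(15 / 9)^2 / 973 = 25 / 8757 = 0.00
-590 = -590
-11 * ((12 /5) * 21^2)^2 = -12322316.16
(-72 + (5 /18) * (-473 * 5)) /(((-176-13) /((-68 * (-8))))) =3568912 /1701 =2098.13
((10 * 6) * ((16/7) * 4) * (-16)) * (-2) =122880/7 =17554.29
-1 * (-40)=40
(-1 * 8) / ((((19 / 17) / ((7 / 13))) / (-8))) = 7616 / 247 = 30.83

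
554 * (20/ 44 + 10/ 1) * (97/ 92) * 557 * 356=13319769370/ 11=1210888124.55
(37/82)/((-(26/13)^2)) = -37/328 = -0.11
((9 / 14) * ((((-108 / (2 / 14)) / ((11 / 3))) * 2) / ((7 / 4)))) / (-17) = 8.91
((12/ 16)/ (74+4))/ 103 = 1/ 10712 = 0.00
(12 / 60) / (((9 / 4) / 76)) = 6.76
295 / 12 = 24.58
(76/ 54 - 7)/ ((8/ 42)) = -1057/ 36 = -29.36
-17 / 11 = -1.55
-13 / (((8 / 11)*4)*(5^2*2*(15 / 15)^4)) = -143 / 1600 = -0.09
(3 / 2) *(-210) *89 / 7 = -4005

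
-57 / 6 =-9.50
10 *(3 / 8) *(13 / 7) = 195 / 28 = 6.96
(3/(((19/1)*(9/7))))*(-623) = -4361/57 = -76.51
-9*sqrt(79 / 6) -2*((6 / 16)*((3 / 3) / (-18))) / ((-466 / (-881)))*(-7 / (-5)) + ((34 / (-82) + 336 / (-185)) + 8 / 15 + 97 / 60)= 2496751 / 84830640 -3*sqrt(474) / 2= -32.63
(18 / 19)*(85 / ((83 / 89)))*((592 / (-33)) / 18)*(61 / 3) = -273187280 / 156123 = -1749.82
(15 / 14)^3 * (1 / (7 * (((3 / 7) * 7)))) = 1125 / 19208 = 0.06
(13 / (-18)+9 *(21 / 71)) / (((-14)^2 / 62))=76849 / 125244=0.61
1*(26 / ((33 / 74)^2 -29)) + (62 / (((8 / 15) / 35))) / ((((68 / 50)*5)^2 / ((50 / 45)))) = 105962964439 / 1093911240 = 96.87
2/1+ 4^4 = 258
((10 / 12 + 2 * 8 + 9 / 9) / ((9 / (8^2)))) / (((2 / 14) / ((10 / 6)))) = 119840 / 81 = 1479.51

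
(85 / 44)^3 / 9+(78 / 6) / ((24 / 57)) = 24284629 / 766656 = 31.68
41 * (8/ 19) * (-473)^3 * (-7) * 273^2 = 18108421718515128/ 19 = 953074827290269.89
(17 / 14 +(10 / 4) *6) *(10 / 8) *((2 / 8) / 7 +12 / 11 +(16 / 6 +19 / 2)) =13941205 / 51744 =269.43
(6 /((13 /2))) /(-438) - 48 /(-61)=45430 /57889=0.78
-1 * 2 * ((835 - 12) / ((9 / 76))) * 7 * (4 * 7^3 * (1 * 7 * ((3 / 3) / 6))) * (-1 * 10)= 42049769440 / 27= 1557398868.15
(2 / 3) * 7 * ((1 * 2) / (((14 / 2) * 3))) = 4 / 9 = 0.44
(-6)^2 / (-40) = -9 / 10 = -0.90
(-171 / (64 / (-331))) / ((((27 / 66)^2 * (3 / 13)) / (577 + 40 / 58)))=13228821.64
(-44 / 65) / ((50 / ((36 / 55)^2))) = -0.01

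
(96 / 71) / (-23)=-96 / 1633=-0.06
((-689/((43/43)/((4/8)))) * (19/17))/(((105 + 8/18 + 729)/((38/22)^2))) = -42532659/30896140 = -1.38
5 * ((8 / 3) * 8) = 320 / 3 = 106.67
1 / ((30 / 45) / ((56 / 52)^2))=294 / 169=1.74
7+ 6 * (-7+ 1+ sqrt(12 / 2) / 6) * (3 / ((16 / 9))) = -215 / 4+ 27 * sqrt(6) / 16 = -49.62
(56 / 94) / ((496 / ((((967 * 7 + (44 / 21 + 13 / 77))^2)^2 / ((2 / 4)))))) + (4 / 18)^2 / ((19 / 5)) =18955239408029956286761804 / 3753546302583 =5049954864013.78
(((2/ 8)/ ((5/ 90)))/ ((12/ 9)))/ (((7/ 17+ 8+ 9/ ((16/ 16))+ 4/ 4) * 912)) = 153/ 761216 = 0.00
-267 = -267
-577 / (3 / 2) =-1154 / 3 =-384.67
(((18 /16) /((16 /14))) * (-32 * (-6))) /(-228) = -63 /76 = -0.83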